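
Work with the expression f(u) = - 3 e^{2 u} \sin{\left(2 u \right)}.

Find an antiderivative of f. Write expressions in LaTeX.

An antiderivative F(u) passes only if d/du[F] lands on f(u) exactly.
Check: d/du[\frac{3 \left(- \sin{\left(2 u \right)} + \cos{\left(2 u \right)}\right) e^{2 u}}{4}] = - 3 e^{2 u} \sin{\left(2 u \right)} = f(u).

An antiderivative is F(u) = \frac{3 \left(- \sin{\left(2 u \right)} + \cos{\left(2 u \right)}\right) e^{2 u}}{4}.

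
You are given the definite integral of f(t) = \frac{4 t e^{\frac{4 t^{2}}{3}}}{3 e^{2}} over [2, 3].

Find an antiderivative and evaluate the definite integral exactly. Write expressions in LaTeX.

Antiderivative: F(t) = \frac{e^{\frac{4 t^{2}}{3}}}{2 e^{2}}; value = - \frac{e^{\frac{10}{3}}}{2} + \frac{e^{10}}{2}

f matches the chain-rule pattern g'(h)*h' with inner function h(t) = \frac{4 t^{2}}{3} - 2; substituting u = h(t) collapses the integral.
F(t) = \frac{e^{\frac{4 t^{2}}{3}}}{2 e^{2}} is an antiderivative of f.
Check: d/dt[\frac{e^{\frac{4 t^{2}}{3}}}{2 e^{2}}] = \frac{4 t e^{\frac{4 t^{2}}{3}}}{3 e^{2}} = f(t).
F(3) = \frac{e^{10}}{2}; F(2) = \frac{e^{\frac{10}{3}}}{2}.
Integral = F(3) - F(2) = - \frac{e^{\frac{10}{3}}}{2} + \frac{e^{10}}{2}.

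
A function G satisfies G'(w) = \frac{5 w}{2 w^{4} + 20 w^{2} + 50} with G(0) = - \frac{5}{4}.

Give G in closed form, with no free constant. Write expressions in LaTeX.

G(w) = \frac{- 4 w^{2} - 25}{4 w^{2} + 20}

G'(w) matches the chain-rule pattern g'(h)*h' with inner function h(w) = w^{2} + 5; substituting u = h(w) collapses the integral.
A general antiderivative is - \frac{5}{4 \left(w^{2} + 5\right)} + C.
The condition gives C = - \frac{5}{4} - (- \frac{1}{4}) = -1.
So G(w) = \frac{- 4 w^{2} - 25}{4 w^{2} + 20}.
Check: d/dw[\frac{- 4 w^{2} - 25}{4 w^{2} + 20}] = \frac{5 w}{2 w^{4} + 20 w^{2} + 50} = G'(w).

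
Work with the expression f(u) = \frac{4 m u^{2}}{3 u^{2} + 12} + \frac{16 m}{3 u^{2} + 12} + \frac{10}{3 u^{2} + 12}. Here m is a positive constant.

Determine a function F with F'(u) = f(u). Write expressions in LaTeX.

An antiderivative is F(u) = \frac{4 m u + 5 \operatorname{atan}{\left(\frac{u}{2} \right)}}{3}.

Integrate term by term and add the pieces.
Check: d/du[\frac{4 m u + 5 \operatorname{atan}{\left(\frac{u}{2} \right)}}{3}] = \frac{4 m u^{2} + 16 m + 10}{3 u^{2} + 12}, which equals f(u).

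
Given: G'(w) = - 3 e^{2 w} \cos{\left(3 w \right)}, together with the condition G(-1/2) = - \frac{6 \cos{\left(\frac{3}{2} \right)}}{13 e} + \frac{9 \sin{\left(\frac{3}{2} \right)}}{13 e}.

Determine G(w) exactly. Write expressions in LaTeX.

G(w) = - \frac{9 e^{2 w} \sin{\left(3 w \right)}}{13} - \frac{6 e^{2 w} \cos{\left(3 w \right)}}{13}

A first test for any G(w): its w-derivative must equal the given G'(w).
A general antiderivative is - \frac{9 e^{2 w} \sin{\left(3 w \right)}}{13} - \frac{6 e^{2 w} \cos{\left(3 w \right)}}{13} + C.
The condition gives C = - \frac{6 \cos{\left(\frac{3}{2} \right)}}{13 e} + \frac{9 \sin{\left(\frac{3}{2} \right)}}{13 e} - (- \frac{6 \cos{\left(\frac{3}{2} \right)}}{13 e} + \frac{9 \sin{\left(\frac{3}{2} \right)}}{13 e}) = 0.
So G(w) = - \frac{9 e^{2 w} \sin{\left(3 w \right)}}{13} - \frac{6 e^{2 w} \cos{\left(3 w \right)}}{13}.
Check: d/dw[- \frac{9 e^{2 w} \sin{\left(3 w \right)}}{13} - \frac{6 e^{2 w} \cos{\left(3 w \right)}}{13}] = - 3 e^{2 w} \cos{\left(3 w \right)} = G'(w).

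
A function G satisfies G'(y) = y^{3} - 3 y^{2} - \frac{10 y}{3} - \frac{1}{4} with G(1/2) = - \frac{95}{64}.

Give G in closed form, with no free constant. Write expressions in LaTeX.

G(y) = \frac{y^{4}}{4} - y^{3} - \frac{5 y^{2}}{3} - \frac{y}{4} - \frac{5}{6}

The integrand splits into summands that can be handled one at a time.
A general antiderivative is \frac{y^{4}}{4} - y^{3} - \frac{5 y^{2}}{3} - \frac{y}{4} - \frac{4}{3} + C.
The condition gives C = - \frac{95}{64} - (- \frac{127}{64}) = \frac{1}{2}.
So G(y) = \frac{y^{4}}{4} - y^{3} - \frac{5 y^{2}}{3} - \frac{y}{4} - \frac{5}{6}.
Check: d/dy[\frac{y^{4}}{4} - y^{3} - \frac{5 y^{2}}{3} - \frac{y}{4} - \frac{5}{6}] = y^{3} - 3 y^{2} - \frac{10 y}{3} - \frac{1}{4} = G'(y).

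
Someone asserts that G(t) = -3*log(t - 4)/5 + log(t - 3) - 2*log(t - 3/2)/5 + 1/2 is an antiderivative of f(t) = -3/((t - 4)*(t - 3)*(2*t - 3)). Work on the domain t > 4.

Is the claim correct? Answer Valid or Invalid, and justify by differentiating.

d/dt[G] = -3/(2*t**3 - 17*t**2 + 45*t - 36)
This equals f(t) exactly, so the claim holds.

Valid: G'(t) = f(t).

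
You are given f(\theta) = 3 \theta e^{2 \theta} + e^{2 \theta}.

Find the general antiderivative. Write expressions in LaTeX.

f has the shape u'v + uv' for u = \frac{3 \theta}{2} - \frac{1}{4} and v = e^{2 \theta} — it is the derivative of the product u*v.
Check: d/d\theta[\frac{\left(6 \theta - 1\right) e^{2 \theta}}{4}] = 3 \theta e^{2 \theta} + e^{2 \theta} = f(\theta).

F(\theta) = \frac{\left(6 \theta - 1\right) e^{2 \theta}}{4} + C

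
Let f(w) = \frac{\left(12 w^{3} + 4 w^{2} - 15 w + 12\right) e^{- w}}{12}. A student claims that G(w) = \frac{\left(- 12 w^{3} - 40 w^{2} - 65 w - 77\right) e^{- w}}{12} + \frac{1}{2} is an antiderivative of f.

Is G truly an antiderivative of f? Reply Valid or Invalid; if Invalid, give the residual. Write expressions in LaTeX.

d/dw[G] = \frac{\left(12 w^{3} + 4 w^{2} - 15 w + 12\right) e^{- w}}{12}
This equals f(w) exactly, so the claim holds.

Valid - differentiating G returns exactly f.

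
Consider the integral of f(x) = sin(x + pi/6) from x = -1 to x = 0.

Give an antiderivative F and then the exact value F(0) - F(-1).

Antiderivative: F(x) = -cos(x + pi/6); value = -sqrt(3)/2 + sin(1 + pi/3)

Since d/dx undoes antidifferentiation here, F'(x) = f(x) is required of F(x).
F(x) = -cos(x + pi/6) is an antiderivative of f.
Check: d/dx[-cos(x + pi/6)] = sin(x + pi/6) = f(x).
F(0) = -sqrt(3)/2; F(-1) = -sin(1 + pi/3).
Integral = F(0) - F(-1) = -sqrt(3)/2 + sin(1 + pi/3).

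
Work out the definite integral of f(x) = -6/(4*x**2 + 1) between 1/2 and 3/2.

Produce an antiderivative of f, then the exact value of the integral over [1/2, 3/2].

Antiderivative: F(x) = -3*atan(2*x); value = -3*atan(3) + 3*pi/4

Check any antiderivative F(x) by computing F'(x) and comparing it with f(x).
F(x) = -3*atan(2*x) is an antiderivative of f.
Check: d/dx[-3*atan(2*x)] = -6/(4*x**2 + 1) = f(x).
F(3/2) = -3*atan(3); F(1/2) = -3*pi/4.
Integral = F(3/2) - F(1/2) = -3*atan(3) + 3*pi/4.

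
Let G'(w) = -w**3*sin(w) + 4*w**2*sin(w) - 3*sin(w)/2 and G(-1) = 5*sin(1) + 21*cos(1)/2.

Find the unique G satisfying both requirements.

The integrand splits into summands that can be handled one at a time.
A general antiderivative is w**3*cos(w) - 3*w**2*sin(w) - 4*w**2*cos(w) + 8*w*sin(w) - 6*w*cos(w) + 6*sin(w) + 19*cos(w)/2 + C.
The condition gives C = 5*sin(1) + 21*cos(1)/2 - (5*sin(1) + 21*cos(1)/2) = 0.
So G(w) = w**3*cos(w) - 3*w**2*sin(w) - 4*w**2*cos(w) + 8*w*sin(w) - 6*w*cos(w) + 6*sin(w) + 19*cos(w)/2.
Check: d/dw[w**3*cos(w) - 3*w**2*sin(w) - 4*w**2*cos(w) + 8*w*sin(w) - 6*w*cos(w) + 6*sin(w) + 19*cos(w)/2] = -w**3*sin(w) + 4*w**2*sin(w) - 3*sin(w)/2 = G'(w).

G(w) = w**3*cos(w) - 3*w**2*sin(w) - 4*w**2*cos(w) + 8*w*sin(w) - 6*w*cos(w) + 6*sin(w) + 19*cos(w)/2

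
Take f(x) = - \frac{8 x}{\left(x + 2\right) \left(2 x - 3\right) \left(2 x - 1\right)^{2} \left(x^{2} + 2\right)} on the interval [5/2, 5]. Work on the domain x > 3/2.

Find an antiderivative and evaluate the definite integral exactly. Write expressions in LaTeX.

Antiderivative: F(x) = - \frac{12 \log{\left(x - \frac{3}{2} \right)}}{119} + \frac{388 \log{\left(x - \frac{1}{2} \right)}}{2025} - \frac{8 \log{\left(x + 2 \right)}}{525} - \frac{52 \log{\left(x^{2} + 2 \right)}}{1377} - \frac{44 \sqrt{2} \operatorname{atan}{\left(\frac{\sqrt{2} x}{2} \right)}}{1377} - \frac{8}{90 x - 45}; value = - \frac{388 \log{\left(2 \right)}}{2025} - \frac{12 \log{\left(\frac{7}{2} \right)}}{119} - \frac{52 \log{\left(27 \right)}}{1377} - \frac{44 \sqrt{2} \operatorname{atan}{\left(\frac{5 \sqrt{2}}{2} \right)}}{1377} - \frac{8 \log{\left(7 \right)}}{525} + \frac{2}{81} + \frac{44 \sqrt{2} \operatorname{atan}{\left(\frac{5 \sqrt{2}}{4} \right)}}{1377} + \frac{52 \log{\left(\frac{33}{4} \right)}}{1377} + \frac{2932 \log{\left(\frac{9}{2} \right)}}{14175}

Factor the denominator (\left(x + 2\right) \left(2 x - 3\right) \left(2 x - 1\right)^{2} \left(x^{2} + 2\right)) and decompose: f = - \frac{8 \left(13 x + 11\right)}{1377 \left(x^{2} + 2\right)} + \frac{776}{2025 \left(2 x - 1\right)} + \frac{16}{45 \left(2 x - 1\right)^{2}} - \frac{24}{119 \left(2 x - 3\right)} - \frac{8}{525 \left(x + 2\right)}; each piece integrates to a log, atan, or power term.
F(x) = - \frac{12 \log{\left(x - \frac{3}{2} \right)}}{119} + \frac{388 \log{\left(x - \frac{1}{2} \right)}}{2025} - \frac{8 \log{\left(x + 2 \right)}}{525} - \frac{52 \log{\left(x^{2} + 2 \right)}}{1377} - \frac{44 \sqrt{2} \operatorname{atan}{\left(\frac{\sqrt{2} x}{2} \right)}}{1377} - \frac{8}{90 x - 45} is an antiderivative of f.
Check: d/dx[- \frac{12 \log{\left(x - \frac{3}{2} \right)}}{119} + \frac{388 \log{\left(x - \frac{1}{2} \right)}}{2025} - \frac{8 \log{\left(x + 2 \right)}}{525} - \frac{52 \log{\left(x^{2} + 2 \right)}}{1377} - \frac{44 \sqrt{2} \operatorname{atan}{\left(\frac{\sqrt{2} x}{2} \right)}}{1377} - \frac{8}{90 x - 45}] = - \frac{8 x}{8 x^{6} - 4 x^{5} - 10 x^{4} + 17 x^{3} - 58 x^{2} + 50 x - 12}, which equals f(x).
F(5) = - \frac{12 \log{\left(\frac{7}{2} \right)}}{119} - \frac{52 \log{\left(27 \right)}}{1377} - \frac{44 \sqrt{2} \operatorname{atan}{\left(\frac{5 \sqrt{2}}{2} \right)}}{1377} - \frac{8 \log{\left(7 \right)}}{525} - \frac{8}{405} + \frac{388 \log{\left(\frac{9}{2} \right)}}{2025}; F(5/2) = - \frac{52 \log{\left(\frac{33}{4} \right)}}{1377} - \frac{44 \sqrt{2} \operatorname{atan}{\left(\frac{5 \sqrt{2}}{4} \right)}}{1377} - \frac{2}{45} - \frac{8 \log{\left(\frac{9}{2} \right)}}{525} + \frac{388 \log{\left(2 \right)}}{2025}.
Integral = F(5) - F(5/2) = - \frac{388 \log{\left(2 \right)}}{2025} - \frac{12 \log{\left(\frac{7}{2} \right)}}{119} - \frac{52 \log{\left(27 \right)}}{1377} - \frac{44 \sqrt{2} \operatorname{atan}{\left(\frac{5 \sqrt{2}}{2} \right)}}{1377} - \frac{8 \log{\left(7 \right)}}{525} + \frac{2}{81} + \frac{44 \sqrt{2} \operatorname{atan}{\left(\frac{5 \sqrt{2}}{4} \right)}}{1377} + \frac{52 \log{\left(\frac{33}{4} \right)}}{1377} + \frac{2932 \log{\left(\frac{9}{2} \right)}}{14175}.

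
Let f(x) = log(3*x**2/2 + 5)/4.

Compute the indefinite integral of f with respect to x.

Since d/dx undoes antidifferentiation here, F'(x) = f(x) is required of F(x).
Check: d/dx[x*log(3*x**2/2 + 5)/4 - x/2 + sqrt(30)*atan(sqrt(30)*x/10)/6] = log(3*x**2/2 + 5)/4 = f(x).

F(x) = x*log(3*x**2/2 + 5)/4 - x/2 + sqrt(30)*atan(sqrt(30)*x/10)/6 + C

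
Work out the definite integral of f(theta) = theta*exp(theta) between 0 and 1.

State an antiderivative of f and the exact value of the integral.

f has the shape u'v + uv' for u = theta - 1 and v = exp(theta) — it is the derivative of the product u*v.
F(theta) = (theta - 1)*exp(theta) is an antiderivative of f.
Check: d/dtheta[(theta - 1)*exp(theta)] = theta*exp(theta) = f(theta).
F(1) = 0; F(0) = -1.
Integral = F(1) - F(0) = 1.

Antiderivative: F(theta) = (theta - 1)*exp(theta); value = 1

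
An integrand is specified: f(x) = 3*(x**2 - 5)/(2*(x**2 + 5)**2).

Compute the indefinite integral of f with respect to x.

F(x) = -3*x/(2*(x**2 + 5)) + C

f has the shape u'v + uv' for u = -3*x/2 and v = 1/(x**2 + 5) — it is the derivative of the product u*v.
Check: d/dx[-3*x/(2*(x**2 + 5))] = (3*x**2 - 15)/(2*x**4 + 20*x**2 + 50), which equals f(x).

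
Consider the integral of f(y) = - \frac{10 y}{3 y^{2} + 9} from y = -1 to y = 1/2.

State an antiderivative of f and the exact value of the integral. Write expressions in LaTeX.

Antiderivative: F(y) = - \frac{5 \log{\left(2 y^{2} + 6 \right)}}{3}; value = - \frac{5 \log{\left(\frac{13}{2} \right)}}{3} + \frac{5 \log{\left(8 \right)}}{3}

f matches the chain-rule pattern g'(h)*h' with inner function h(y) = 2 y^{2} + 6; substituting u = h(y) collapses the integral.
F(y) = - \frac{5 \log{\left(2 y^{2} + 6 \right)}}{3} is an antiderivative of f.
Check: d/dy[- \frac{5 \log{\left(2 y^{2} + 6 \right)}}{3}] = - \frac{10 y}{3 y^{2} + 9} = f(y).
F(1/2) = - \frac{5 \log{\left(\frac{13}{2} \right)}}{3}; F(-1) = - \frac{5 \log{\left(8 \right)}}{3}.
Integral = F(1/2) - F(-1) = - \frac{5 \log{\left(\frac{13}{2} \right)}}{3} + \frac{5 \log{\left(8 \right)}}{3}.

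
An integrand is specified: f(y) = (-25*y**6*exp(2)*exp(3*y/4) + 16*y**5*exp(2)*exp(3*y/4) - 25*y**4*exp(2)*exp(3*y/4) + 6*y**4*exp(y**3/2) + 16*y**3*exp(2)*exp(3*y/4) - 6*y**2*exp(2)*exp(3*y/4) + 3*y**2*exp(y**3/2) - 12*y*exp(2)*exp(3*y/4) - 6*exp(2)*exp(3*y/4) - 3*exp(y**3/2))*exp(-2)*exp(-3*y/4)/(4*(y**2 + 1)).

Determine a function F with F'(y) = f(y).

An antiderivative is F(y) = -5*y**5/4 + y**4 - 3*y/2 - 3*log(2*y**2 + 2)/2 + exp(-2)*exp(-3*y/4)*exp(y**3/2).

Since d/dy undoes antidifferentiation here, F'(y) = f(y) is required of F(y).
Check: d/dy[-5*y**5/4 + y**4 - 3*y/2 - 3*log(2*y**2 + 2)/2 + exp(-2)*exp(-3*y/4)*exp(y**3/2)] = (-25*y**6*exp(2)*exp(3*y/4) + 16*y**5*exp(2)*exp(3*y/4) - 25*y**4*exp(2)*exp(3*y/4) + 6*y**4*exp(y**3/2) + 16*y**3*exp(2)*exp(3*y/4) - 6*y**2*exp(2)*exp(3*y/4) + 3*y**2*exp(y**3/2) - 12*y*exp(2)*exp(3*y/4) - 6*exp(2)*exp(3*y/4) - 3*exp(y**3/2))/(4*y**2*exp(2)*exp(3*y/4) + 4*exp(2)*exp(3*y/4)), which equals f(y).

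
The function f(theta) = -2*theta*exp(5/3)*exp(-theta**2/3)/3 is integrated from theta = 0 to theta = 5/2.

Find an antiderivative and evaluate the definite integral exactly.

f matches the chain-rule pattern g'(h)*h' with inner function h(theta) = 5/3 - theta**2/3; substituting u = h(theta) collapses the integral.
F(theta) = exp(5/3 - theta**2/3) is an antiderivative of f.
Check: d/dtheta[exp(5/3 - theta**2/3)] = -2*theta*exp(5/3)*exp(-theta**2/3)/3 = f(theta).
F(5/2) = exp(-5/12); F(0) = exp(5/3).
Integral = F(5/2) - F(0) = -exp(5/3) + exp(-5/12).

Antiderivative: F(theta) = exp(5/3 - theta**2/3); value = -exp(5/3) + exp(-5/12)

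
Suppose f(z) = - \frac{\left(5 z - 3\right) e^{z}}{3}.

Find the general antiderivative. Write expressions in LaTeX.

F(z) = - \frac{5 z e^{z}}{3} + \frac{8 e^{z}}{3} + C

Recognize the product-rule pattern: f = u'v + uv' with u = \frac{8}{3} - \frac{5 z}{3}, v = e^{z}, so integration by parts undoes it.
Check: d/dz[- \frac{5 z e^{z}}{3} + \frac{8 e^{z}}{3}] = - \frac{5 z e^{z}}{3} + e^{z}, which equals f(z).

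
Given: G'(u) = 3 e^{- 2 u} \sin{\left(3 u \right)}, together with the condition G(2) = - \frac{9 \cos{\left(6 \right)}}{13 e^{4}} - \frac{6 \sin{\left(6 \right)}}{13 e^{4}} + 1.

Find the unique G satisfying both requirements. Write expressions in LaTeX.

Recover the given G'(u) by differentiating a candidate G(u); any mismatch rules it out.
A general antiderivative is - \frac{6 e^{- 2 u} \sin{\left(3 u \right)}}{13} - \frac{9 e^{- 2 u} \cos{\left(3 u \right)}}{13} + C.
The condition gives C = - \frac{9 \cos{\left(6 \right)}}{13 e^{4}} - \frac{6 \sin{\left(6 \right)}}{13 e^{4}} + 1 - (- \frac{9 \cos{\left(6 \right)}}{13 e^{4}} - \frac{6 \sin{\left(6 \right)}}{13 e^{4}}) = 1.
So G(u) = \frac{\left(13 e^{2 u} - 6 \sin{\left(3 u \right)} - 9 \cos{\left(3 u \right)}\right) e^{- 2 u}}{13}.
Check: d/du[\frac{\left(13 e^{2 u} - 6 \sin{\left(3 u \right)} - 9 \cos{\left(3 u \right)}\right) e^{- 2 u}}{13}] = 3 e^{- 2 u} \sin{\left(3 u \right)} = G'(u).

G(u) = \frac{\left(13 e^{2 u} - 6 \sin{\left(3 u \right)} - 9 \cos{\left(3 u \right)}\right) e^{- 2 u}}{13}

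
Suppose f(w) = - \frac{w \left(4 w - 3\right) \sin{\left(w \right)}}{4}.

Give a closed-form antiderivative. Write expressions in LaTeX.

Since d/dw undoes antidifferentiation here, F'(w) = f(w) is required of F(w).
Check: d/dw[\frac{4 w^{2} \cos{\left(w \right)} - 8 w \sin{\left(w \right)} - 3 w \cos{\left(w \right)} + 3 \sin{\left(w \right)} - 8 \cos{\left(w \right)}}{4}] = - w^{2} \sin{\left(w \right)} + \frac{3 w \sin{\left(w \right)}}{4}, which equals f(w).

An antiderivative is F(w) = \frac{4 w^{2} \cos{\left(w \right)} - 8 w \sin{\left(w \right)} - 3 w \cos{\left(w \right)} + 3 \sin{\left(w \right)} - 8 \cos{\left(w \right)}}{4}.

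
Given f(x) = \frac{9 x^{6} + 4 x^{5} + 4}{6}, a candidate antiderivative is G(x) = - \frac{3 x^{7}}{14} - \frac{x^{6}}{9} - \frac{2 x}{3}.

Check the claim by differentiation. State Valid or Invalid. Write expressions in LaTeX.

d/dx[G] = - \frac{3 x^{6}}{2} - \frac{2 x^{5}}{3} - \frac{2}{3}
d/dx[G] - f(x) = - 3 x^{6} - \frac{4 x^{5}}{3} - \frac{4}{3} != 0.

Invalid: d/dx[G] - f = - 3 x^{6} - \frac{4 x^{5}}{3} - \frac{4}{3}, which is not 0.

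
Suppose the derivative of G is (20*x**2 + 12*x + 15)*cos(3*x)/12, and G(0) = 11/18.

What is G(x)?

G(x) = 5*x**2*sin(3*x)/9 + x*sin(3*x)/3 + 10*x*cos(3*x)/27 + 95*sin(3*x)/324 + cos(3*x)/9 + 1/2

Check a candidate G(x) by differentiating: d/dx[G] must match the given G'(x).
A general antiderivative is 5*x**2*sin(3*x)/9 + x*sin(3*x)/3 + 10*x*cos(3*x)/27 + 95*sin(3*x)/324 + cos(3*x)/9 + C.
The condition gives C = 11/18 - (1/9) = 1/2.
So G(x) = 5*x**2*sin(3*x)/9 + x*sin(3*x)/3 + 10*x*cos(3*x)/27 + 95*sin(3*x)/324 + cos(3*x)/9 + 1/2.
Check: d/dx[5*x**2*sin(3*x)/9 + x*sin(3*x)/3 + 10*x*cos(3*x)/27 + 95*sin(3*x)/324 + cos(3*x)/9 + 1/2] = 5*x**2*cos(3*x)/3 + x*cos(3*x) + 5*cos(3*x)/4, which equals G'(x).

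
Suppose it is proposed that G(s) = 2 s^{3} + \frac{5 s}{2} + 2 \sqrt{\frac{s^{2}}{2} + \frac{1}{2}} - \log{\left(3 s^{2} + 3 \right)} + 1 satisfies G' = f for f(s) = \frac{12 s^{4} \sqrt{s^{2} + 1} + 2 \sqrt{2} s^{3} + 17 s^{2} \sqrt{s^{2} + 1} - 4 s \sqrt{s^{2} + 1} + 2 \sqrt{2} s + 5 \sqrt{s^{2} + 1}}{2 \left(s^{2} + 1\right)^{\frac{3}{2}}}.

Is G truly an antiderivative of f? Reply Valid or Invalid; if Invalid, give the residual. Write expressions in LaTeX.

d/ds[G] = \frac{12 s^{4} \sqrt{s^{2} + 1} + 2 \sqrt{2} s^{3} + 17 s^{2} \sqrt{s^{2} + 1} - 4 s \sqrt{s^{2} + 1} + 2 \sqrt{2} s + 5 \sqrt{s^{2} + 1}}{2 s^{2} \sqrt{s^{2} + 1} + 2 \sqrt{s^{2} + 1}}
This equals f(s) exactly, so the claim holds.

Valid. The derivative of G reproduces f.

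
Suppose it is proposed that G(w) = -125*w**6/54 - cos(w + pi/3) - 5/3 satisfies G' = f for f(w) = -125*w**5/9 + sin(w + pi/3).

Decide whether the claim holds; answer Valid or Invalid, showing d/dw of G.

Valid: G'(w) = f(w).

d/dw[G] = -125*w**5/9 + sin(w + pi/3)
This equals f(w) exactly, so the claim holds.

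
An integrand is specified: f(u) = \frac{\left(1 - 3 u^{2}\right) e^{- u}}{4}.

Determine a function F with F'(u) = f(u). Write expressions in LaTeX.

An antiderivative is F(u) = \frac{\left(3 u^{2} + 6 u + 5\right) e^{- u}}{4}.

Recognize the product-rule pattern: f = v'r + vr' with v = \frac{3 u^{2}}{4} + \frac{3 u}{2} + \frac{5}{4}, r = e^{- u}, so integration by parts undoes it.
Check: d/du[\frac{\left(3 u^{2} + 6 u + 5\right) e^{- u}}{4}] = \frac{\left(1 - 3 u^{2}\right) e^{- u}}{4} = f(u).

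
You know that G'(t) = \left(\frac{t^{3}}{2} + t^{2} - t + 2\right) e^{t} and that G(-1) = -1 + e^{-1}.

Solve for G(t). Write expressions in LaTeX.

G'(t) has the shape u'v + uv' for u = \frac{t^{3}}{2} - \frac{t^{2}}{2} + 2 and v = e^{t} — it is the derivative of the product u*v.
A general antiderivative is \frac{\left(t^{3} - t^{2} + 4\right) e^{t}}{2} + C.
The condition gives C = -1 + e^{-1} - (e^{-1}) = -1.
So G(t) = \frac{\left(t^{3} - t^{2} + 4\right) e^{t} - 2}{2}.
Check: d/dt[\frac{\left(t^{3} - t^{2} + 4\right) e^{t} - 2}{2}] = \frac{t^{3} e^{t}}{2} + t^{2} e^{t} - t e^{t} + 2 e^{t}, which equals G'(t).

G(t) = \frac{\left(t^{3} - t^{2} + 4\right) e^{t} - 2}{2}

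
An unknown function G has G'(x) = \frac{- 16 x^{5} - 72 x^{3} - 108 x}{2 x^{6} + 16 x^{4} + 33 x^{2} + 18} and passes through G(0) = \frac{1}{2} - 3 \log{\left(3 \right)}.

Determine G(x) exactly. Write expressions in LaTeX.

Whatever form G(x) takes, its d/dx must return the stated G'(x).
A general antiderivative is 2 \log{\left(\frac{x^{2}}{2} + 1 \right)} - 3 \log{\left(\frac{2 x^{4}}{3} + 4 x^{2} + 3 \right)} + C.
The condition gives C = \frac{1}{2} - 3 \log{\left(3 \right)} - (- 3 \log{\left(3 \right)}) = \frac{1}{2}.
So G(x) = \frac{4 \log{\left(\frac{x^{2}}{2} + 1 \right)} - 6 \log{\left(\frac{2 x^{4}}{3} + 4 x^{2} + 3 \right)} + 1}{2}.
Check: d/dx[\frac{4 \log{\left(\frac{x^{2}}{2} + 1 \right)} - 6 \log{\left(\frac{2 x^{4}}{3} + 4 x^{2} + 3 \right)} + 1}{2}] = \frac{- 16 x^{5} - 72 x^{3} - 108 x}{2 x^{6} + 16 x^{4} + 33 x^{2} + 18} = G'(x).

G(x) = \frac{4 \log{\left(\frac{x^{2}}{2} + 1 \right)} - 6 \log{\left(\frac{2 x^{4}}{3} + 4 x^{2} + 3 \right)} + 1}{2}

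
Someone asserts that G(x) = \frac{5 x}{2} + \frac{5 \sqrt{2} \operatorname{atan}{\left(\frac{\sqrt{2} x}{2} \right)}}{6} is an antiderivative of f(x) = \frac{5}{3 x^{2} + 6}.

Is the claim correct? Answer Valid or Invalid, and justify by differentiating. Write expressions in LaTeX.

d/dx[G] = \frac{15 x^{2} + 40}{6 x^{2} + 12}
d/dx[G] - f(x) = \frac{5}{2} != 0.

Invalid: d/dx[G] - f = \frac{5}{2}, which is not 0.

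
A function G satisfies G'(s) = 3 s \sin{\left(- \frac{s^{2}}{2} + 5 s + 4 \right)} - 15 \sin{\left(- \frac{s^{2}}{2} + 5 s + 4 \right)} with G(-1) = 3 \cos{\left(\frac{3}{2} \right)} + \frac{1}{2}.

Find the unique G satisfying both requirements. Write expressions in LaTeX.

G(s) = 3 \cos{\left(- \frac{s^{2}}{2} + 5 s + 4 \right)} + \frac{1}{2}

G'(s) matches the chain-rule pattern g'(h)*h' with inner function h(s) = - \frac{s^{2}}{2} + 5 s + 4; substituting u = h(s) collapses the integral.
A general antiderivative is 3 \cos{\left(- \frac{s^{2}}{2} + 5 s + 4 \right)} + C.
The condition gives C = 3 \cos{\left(\frac{3}{2} \right)} + \frac{1}{2} - (3 \cos{\left(\frac{3}{2} \right)}) = \frac{1}{2}.
So G(s) = 3 \cos{\left(- \frac{s^{2}}{2} + 5 s + 4 \right)} + \frac{1}{2}.
Check: d/ds[3 \cos{\left(- \frac{s^{2}}{2} + 5 s + 4 \right)} + \frac{1}{2}] = 3 s \sin{\left(- \frac{s^{2}}{2} + 5 s + 4 \right)} - 15 \sin{\left(- \frac{s^{2}}{2} + 5 s + 4 \right)} = G'(s).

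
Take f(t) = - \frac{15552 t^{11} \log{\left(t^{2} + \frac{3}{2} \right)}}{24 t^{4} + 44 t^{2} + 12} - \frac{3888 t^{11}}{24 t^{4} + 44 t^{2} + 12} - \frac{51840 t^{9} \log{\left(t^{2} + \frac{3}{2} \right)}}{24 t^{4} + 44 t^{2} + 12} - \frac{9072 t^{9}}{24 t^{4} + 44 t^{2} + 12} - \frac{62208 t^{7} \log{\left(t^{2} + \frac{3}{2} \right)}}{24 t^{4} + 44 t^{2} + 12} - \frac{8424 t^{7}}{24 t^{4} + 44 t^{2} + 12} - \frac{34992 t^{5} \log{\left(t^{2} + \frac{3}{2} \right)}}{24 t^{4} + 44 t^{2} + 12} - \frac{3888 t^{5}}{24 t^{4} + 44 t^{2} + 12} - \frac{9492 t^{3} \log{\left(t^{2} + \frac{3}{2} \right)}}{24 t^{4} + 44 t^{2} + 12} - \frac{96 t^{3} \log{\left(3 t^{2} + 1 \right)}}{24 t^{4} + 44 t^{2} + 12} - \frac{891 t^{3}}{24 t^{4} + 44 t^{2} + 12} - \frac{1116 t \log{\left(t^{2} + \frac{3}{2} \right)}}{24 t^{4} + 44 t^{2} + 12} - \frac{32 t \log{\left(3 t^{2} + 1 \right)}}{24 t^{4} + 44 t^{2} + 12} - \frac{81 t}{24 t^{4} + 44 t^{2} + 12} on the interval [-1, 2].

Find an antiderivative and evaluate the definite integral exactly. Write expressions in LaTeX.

f has the shape u'v + uv' for u = - \left(3 t^{2} + \frac{3}{2}\right)^{4} - 2 \log{\left(3 t^{2} + 1 \right)} and v = \log{\left(t^{2} + \frac{3}{2} \right)} — it is the derivative of the product u*v.
F(t) = - 81 t^{8} \log{\left(t^{2} + \frac{3}{2} \right)} - 162 t^{6} \log{\left(t^{2} + \frac{3}{2} \right)} - \frac{243 t^{4} \log{\left(t^{2} + \frac{3}{2} \right)}}{2} - \frac{81 t^{2} \log{\left(t^{2} + \frac{3}{2} \right)}}{2} - 2 \log{\left(t^{2} + \frac{3}{2} \right)} \log{\left(3 t^{2} + 1 \right)} - \frac{81 \log{\left(t^{2} + \frac{3}{2} \right)}}{16} is an antiderivative of f.
Check: d/dt[- 81 t^{8} \log{\left(t^{2} + \frac{3}{2} \right)} - 162 t^{6} \log{\left(t^{2} + \frac{3}{2} \right)} - \frac{243 t^{4} \log{\left(t^{2} + \frac{3}{2} \right)}}{2} - \frac{81 t^{2} \log{\left(t^{2} + \frac{3}{2} \right)}}{2} - 2 \log{\left(t^{2} + \frac{3}{2} \right)} \log{\left(3 t^{2} + 1 \right)} - \frac{81 \log{\left(t^{2} + \frac{3}{2} \right)}}{16}] = \frac{- 15552 t^{11} \log{\left(t^{2} + \frac{3}{2} \right)} - 3888 t^{11} - 51840 t^{9} \log{\left(t^{2} + \frac{3}{2} \right)} - 9072 t^{9} - 62208 t^{7} \log{\left(t^{2} + \frac{3}{2} \right)} - 8424 t^{7} - 34992 t^{5} \log{\left(t^{2} + \frac{3}{2} \right)} - 3888 t^{5} - 9492 t^{3} \log{\left(t^{2} + \frac{3}{2} \right)} - 96 t^{3} \log{\left(3 t^{2} + 1 \right)} - 891 t^{3} - 1116 t \log{\left(t^{2} + \frac{3}{2} \right)} - 32 t \log{\left(3 t^{2} + 1 \right)} - 81 t}{24 t^{4} + 44 t^{2} + 12}, which equals f(t).
F(2) = - \frac{531441 \log{\left(\frac{11}{2} \right)}}{16} - 2 \log{\left(\frac{11}{2} \right)} \log{\left(13 \right)}; F(-1) = - \frac{6561 \log{\left(\frac{5}{2} \right)}}{16} - 2 \log{\left(\frac{5}{2} \right)} \log{\left(4 \right)}.
Integral = F(2) - F(-1) = - \frac{531441 \log{\left(\frac{11}{2} \right)}}{16} - 2 \log{\left(\frac{11}{2} \right)} \log{\left(13 \right)} + 2 \log{\left(\frac{5}{2} \right)} \log{\left(4 \right)} + \frac{6561 \log{\left(\frac{5}{2} \right)}}{16}.

Antiderivative: F(t) = - 81 t^{8} \log{\left(t^{2} + \frac{3}{2} \right)} - 162 t^{6} \log{\left(t^{2} + \frac{3}{2} \right)} - \frac{243 t^{4} \log{\left(t^{2} + \frac{3}{2} \right)}}{2} - \frac{81 t^{2} \log{\left(t^{2} + \frac{3}{2} \right)}}{2} - 2 \log{\left(t^{2} + \frac{3}{2} \right)} \log{\left(3 t^{2} + 1 \right)} - \frac{81 \log{\left(t^{2} + \frac{3}{2} \right)}}{16}; value = - \frac{531441 \log{\left(\frac{11}{2} \right)}}{16} - 2 \log{\left(\frac{11}{2} \right)} \log{\left(13 \right)} + 2 \log{\left(\frac{5}{2} \right)} \log{\left(4 \right)} + \frac{6561 \log{\left(\frac{5}{2} \right)}}{16}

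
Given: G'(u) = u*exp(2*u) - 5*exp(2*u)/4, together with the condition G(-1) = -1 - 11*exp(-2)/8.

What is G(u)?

G'(u) has the shape v'r + vr' for v = u/2 - 7/8 and r = exp(2*u) — it is the derivative of the product v*r.
A general antiderivative is (4*u - 7)*exp(2*u)/8 + C.
The condition gives C = -1 - 11*exp(-2)/8 - (-11*exp(-2)/8) = -1.
So G(u) = (4*u - 7)*exp(2*u)/8 - 1.
Check: d/du[(4*u - 7)*exp(2*u)/8 - 1] = u*exp(2*u) - 5*exp(2*u)/4 = G'(u).

G(u) = (4*u - 7)*exp(2*u)/8 - 1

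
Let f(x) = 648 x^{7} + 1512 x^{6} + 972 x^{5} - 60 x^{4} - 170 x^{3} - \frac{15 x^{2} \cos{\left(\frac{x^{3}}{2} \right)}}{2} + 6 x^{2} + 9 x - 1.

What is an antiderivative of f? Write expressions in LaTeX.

Integrate term by term and add the pieces.
Check: d/dx[\frac{\left(6 x^{2} + 4 x - 1\right)^{4} - 80 \sin{\left(\frac{x^{3}}{2} \right)}}{16}] = 648 x^{7} + 1512 x^{6} + 972 x^{5} - 60 x^{4} - 170 x^{3} - \frac{15 x^{2} \cos{\left(\frac{x^{3}}{2} \right)}}{2} + 6 x^{2} + 9 x - 1 = f(x).

An antiderivative is F(x) = \frac{\left(6 x^{2} + 4 x - 1\right)^{4} - 80 \sin{\left(\frac{x^{3}}{2} \right)}}{16}.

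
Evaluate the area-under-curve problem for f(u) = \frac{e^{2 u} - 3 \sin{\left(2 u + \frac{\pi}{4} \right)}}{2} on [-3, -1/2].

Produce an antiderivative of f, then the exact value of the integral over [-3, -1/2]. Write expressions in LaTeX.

Recover f(u) by differentiating a candidate F(u); any mismatch rules it out.
F(u) = \frac{e^{2 u} + 3 \cos{\left(2 u + \frac{\pi}{4} \right)}}{4} is an antiderivative of f.
Check: d/du[\frac{e^{2 u} + 3 \cos{\left(2 u + \frac{\pi}{4} \right)}}{4}] = \frac{e^{2 u}}{2} - \frac{3 \sin{\left(2 u + \frac{\pi}{4} \right)}}{2}, which equals f(u).
F(-1/2) = \frac{1}{4 e} + \frac{3 \sin{\left(\frac{\pi}{4} + 1 \right)}}{4}; F(-3) = \frac{1}{4 e^{6}} + \frac{3 \sin{\left(\frac{\pi}{4} + 6 \right)}}{4}.
Integral = F(-1/2) - F(-3) = - \frac{3 \sin{\left(\frac{\pi}{4} + 6 \right)}}{4} - \frac{1}{4 e^{6}} + \frac{1}{4 e} + \frac{3 \sin{\left(\frac{\pi}{4} + 1 \right)}}{4}.

Antiderivative: F(u) = \frac{e^{2 u} + 3 \cos{\left(2 u + \frac{\pi}{4} \right)}}{4}; value = - \frac{3 \sin{\left(\frac{\pi}{4} + 6 \right)}}{4} - \frac{1}{4 e^{6}} + \frac{1}{4 e} + \frac{3 \sin{\left(\frac{\pi}{4} + 1 \right)}}{4}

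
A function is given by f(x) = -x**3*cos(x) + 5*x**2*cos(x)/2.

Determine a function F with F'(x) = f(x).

An antiderivative is F(x) = -x**3*sin(x) + 5*x**2*sin(x)/2 - 3*x**2*cos(x) + 6*x*sin(x) + 5*x*cos(x) - 5*sin(x) + 6*cos(x).

The integrand splits into summands that can be handled one at a time.
Check: d/dx[-x**3*sin(x) + 5*x**2*sin(x)/2 - 3*x**2*cos(x) + 6*x*sin(x) + 5*x*cos(x) - 5*sin(x) + 6*cos(x)] = -x**3*cos(x) + 5*x**2*cos(x)/2 = f(x).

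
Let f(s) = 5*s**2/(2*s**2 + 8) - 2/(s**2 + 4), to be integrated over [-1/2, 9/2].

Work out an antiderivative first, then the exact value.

Antiderivative: F(s) = 5*s/2 - 6*atan(s/2); value = -6*atan(9/4) - 6*atan(1/4) + 25/2

Integrate term by term and add the pieces.
F(s) = 5*s/2 - 6*atan(s/2) is an antiderivative of f.
Check: d/ds[5*s/2 - 6*atan(s/2)] = (5*s**2 - 4)/(2*s**2 + 8), which equals f(s).
F(9/2) = 45/4 - 6*atan(9/4); F(-1/2) = -5/4 + 6*atan(1/4).
Integral = F(9/2) - F(-1/2) = -6*atan(9/4) - 6*atan(1/4) + 25/2.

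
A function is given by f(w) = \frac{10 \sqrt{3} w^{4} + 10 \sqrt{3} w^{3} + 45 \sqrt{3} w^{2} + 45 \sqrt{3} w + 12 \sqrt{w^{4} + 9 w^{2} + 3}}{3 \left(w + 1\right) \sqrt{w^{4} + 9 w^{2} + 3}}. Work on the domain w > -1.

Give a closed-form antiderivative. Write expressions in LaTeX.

Check any antiderivative F(w) by computing F'(w) and comparing it with f(w).
Check: d/dw[\frac{5 \sqrt{3} \sqrt{w^{4} + 9 w^{2} + 3} + 12 \log{\left(w + 1 \right)}}{3}] = \frac{10 \sqrt{3} w^{4} + 10 \sqrt{3} w^{3} + 45 \sqrt{3} w^{2} + 45 \sqrt{3} w + 12 \sqrt{w^{4} + 9 w^{2} + 3}}{3 w \sqrt{w^{4} + 9 w^{2} + 3} + 3 \sqrt{w^{4} + 9 w^{2} + 3}}, which equals f(w).

An antiderivative is F(w) = \frac{5 \sqrt{3} \sqrt{w^{4} + 9 w^{2} + 3} + 12 \log{\left(w + 1 \right)}}{3}.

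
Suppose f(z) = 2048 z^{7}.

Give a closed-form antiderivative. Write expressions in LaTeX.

Whatever form F(z) takes, F'(z) = f(z) is non-negotiable.
Check: d/dz[256 z^{8}] = 2048 z^{7} = f(z).

An antiderivative is F(z) = 256 z^{8}.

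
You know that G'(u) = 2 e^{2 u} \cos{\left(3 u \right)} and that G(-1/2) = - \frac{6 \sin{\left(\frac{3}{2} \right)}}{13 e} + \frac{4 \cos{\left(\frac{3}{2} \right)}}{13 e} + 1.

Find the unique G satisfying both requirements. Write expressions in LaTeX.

G(u) = \frac{6 e^{2 u} \sin{\left(3 u \right)} + 4 e^{2 u} \cos{\left(3 u \right)} + 13}{13}

Check a candidate G(u) by differentiating: d/du[G] must match the given G'(u).
A general antiderivative is \frac{6 e^{2 u} \sin{\left(3 u \right)}}{13} + \frac{4 e^{2 u} \cos{\left(3 u \right)}}{13} + C.
The condition gives C = - \frac{6 \sin{\left(\frac{3}{2} \right)}}{13 e} + \frac{4 \cos{\left(\frac{3}{2} \right)}}{13 e} + 1 - (- \frac{6 \sin{\left(\frac{3}{2} \right)}}{13 e} + \frac{4 \cos{\left(\frac{3}{2} \right)}}{13 e}) = 1.
So G(u) = \frac{6 e^{2 u} \sin{\left(3 u \right)} + 4 e^{2 u} \cos{\left(3 u \right)} + 13}{13}.
Check: d/du[\frac{6 e^{2 u} \sin{\left(3 u \right)} + 4 e^{2 u} \cos{\left(3 u \right)} + 13}{13}] = 2 e^{2 u} \cos{\left(3 u \right)} = G'(u).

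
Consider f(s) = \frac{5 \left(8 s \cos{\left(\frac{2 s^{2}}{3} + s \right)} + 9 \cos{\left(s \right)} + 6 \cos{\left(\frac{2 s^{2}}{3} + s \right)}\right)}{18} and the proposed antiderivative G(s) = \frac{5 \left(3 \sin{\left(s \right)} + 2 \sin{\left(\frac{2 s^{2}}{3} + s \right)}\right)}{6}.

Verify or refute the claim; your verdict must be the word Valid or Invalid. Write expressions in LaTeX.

Valid - differentiating G returns exactly f.

d/ds[G] = \frac{20 s \cos{\left(\frac{2 s^{2}}{3} + s \right)}}{9} + \frac{5 \cos{\left(s \right)}}{2} + \frac{5 \cos{\left(\frac{2 s^{2}}{3} + s \right)}}{3}
This equals f(s) exactly, so the claim holds.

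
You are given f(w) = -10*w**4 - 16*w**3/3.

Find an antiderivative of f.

The integrand splits into summands that can be handled one at a time.
Check: d/dw[-2*w**5 - 4*w**4/3] = -10*w**4 - 16*w**3/3 = f(w).

An antiderivative is F(w) = -2*w**5 - 4*w**4/3.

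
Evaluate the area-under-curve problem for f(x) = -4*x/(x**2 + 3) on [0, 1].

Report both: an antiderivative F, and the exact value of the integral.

Antiderivative: F(x) = -2*log(x**2 + 3); value = -2*log(4) + 2*log(3)

The substitution u = x**2 + 3 works: f is exactly (dF/du)*(du/dx) for that inner function.
F(x) = -2*log(x**2 + 3) is an antiderivative of f.
Check: d/dx[-2*log(x**2 + 3)] = -4*x/(x**2 + 3) = f(x).
F(1) = -2*log(4); F(0) = -2*log(3).
Integral = F(1) - F(0) = -2*log(4) + 2*log(3).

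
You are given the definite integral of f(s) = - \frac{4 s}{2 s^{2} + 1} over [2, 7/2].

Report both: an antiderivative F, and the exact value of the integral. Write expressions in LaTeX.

The substitution u = 2 s^{2} + 1 works: f is exactly (dF/du)*(du/ds) for that inner function.
F(s) = - \log{\left(2 s^{2} + 1 \right)} is an antiderivative of f.
Check: d/ds[- \log{\left(2 s^{2} + 1 \right)}] = - \frac{4 s}{2 s^{2} + 1} = f(s).
F(7/2) = - \log{\left(\frac{51}{2} \right)}; F(2) = - \log{\left(9 \right)}.
Integral = F(7/2) - F(2) = - \log{\left(\frac{51}{2} \right)} + \log{\left(9 \right)}.

Antiderivative: F(s) = - \log{\left(2 s^{2} + 1 \right)}; value = - \log{\left(\frac{51}{2} \right)} + \log{\left(9 \right)}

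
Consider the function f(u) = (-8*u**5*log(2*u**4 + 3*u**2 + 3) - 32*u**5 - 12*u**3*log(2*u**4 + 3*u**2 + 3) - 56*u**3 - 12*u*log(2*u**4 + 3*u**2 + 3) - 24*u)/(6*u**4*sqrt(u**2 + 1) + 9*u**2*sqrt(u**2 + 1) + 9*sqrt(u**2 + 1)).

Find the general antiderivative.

F(u) = -2*sqrt(4*u**2 + 4)*log(2*u**4 + 3*u**2 + 3)/3 + C

f has the shape v'r + vr' for v = -2*sqrt(4*u**2 + 4)/3 and r = log(2*u**4 + 3*u**2 + 3) — it is the derivative of the product v*r.
Check: d/du[-2*sqrt(4*u**2 + 4)*log(2*u**4 + 3*u**2 + 3)/3] = (-8*u**5*log(2*u**4 + 3*u**2 + 3) - 32*u**5 - 12*u**3*log(2*u**4 + 3*u**2 + 3) - 56*u**3 - 12*u*log(2*u**4 + 3*u**2 + 3) - 24*u)/(6*u**4*sqrt(u**2 + 1) + 9*u**2*sqrt(u**2 + 1) + 9*sqrt(u**2 + 1)) = f(u).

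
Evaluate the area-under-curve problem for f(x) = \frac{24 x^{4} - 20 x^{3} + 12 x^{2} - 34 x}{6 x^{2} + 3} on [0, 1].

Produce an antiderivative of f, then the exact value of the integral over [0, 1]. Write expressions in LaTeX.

Differentiate the proposed F(x) back; it has to land on f(x) exactly.
F(x) = \frac{4 x^{3}}{3} - \frac{5 x^{2}}{3} - 2 \log{\left(4 x^{2} + 2 \right)} is an antiderivative of f.
Check: d/dx[\frac{4 x^{3}}{3} - \frac{5 x^{2}}{3} - 2 \log{\left(4 x^{2} + 2 \right)}] = \frac{24 x^{4} - 20 x^{3} + 12 x^{2} - 34 x}{6 x^{2} + 3} = f(x).
F(1) = - 2 \log{\left(6 \right)} - \frac{1}{3}; F(0) = - 2 \log{\left(2 \right)}.
Integral = F(1) - F(0) = - 2 \log{\left(6 \right)} - \frac{1}{3} + 2 \log{\left(2 \right)}.

Antiderivative: F(x) = \frac{4 x^{3}}{3} - \frac{5 x^{2}}{3} - 2 \log{\left(4 x^{2} + 2 \right)}; value = - 2 \log{\left(6 \right)} - \frac{1}{3} + 2 \log{\left(2 \right)}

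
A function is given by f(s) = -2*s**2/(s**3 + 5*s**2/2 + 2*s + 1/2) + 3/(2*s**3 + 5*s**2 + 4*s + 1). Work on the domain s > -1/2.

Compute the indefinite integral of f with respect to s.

F(s) = 4*log(s + 1/2) - 6*log(s + 1) - 1/(s + 1) + C

Factor the denominator ((s + 1)**2*(2*s + 1)) and decompose: f = 8/(2*s + 1) - 6/(s + 1) + (s + 1)**(-2); each piece integrates to a log, atan, or power term.
Check: d/ds[4*log(s + 1/2) - 6*log(s + 1) - 1/(s + 1)] = (3 - 4*s**2)/(2*s**3 + 5*s**2 + 4*s + 1), which equals f(s).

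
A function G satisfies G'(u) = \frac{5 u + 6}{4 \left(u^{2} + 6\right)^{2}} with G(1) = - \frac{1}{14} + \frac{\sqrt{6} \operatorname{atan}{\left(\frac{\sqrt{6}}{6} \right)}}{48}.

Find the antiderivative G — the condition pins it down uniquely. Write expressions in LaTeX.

For G(u) to be correct, d/du[G] must agree with the stated G'(u) identically.
A general antiderivative is \frac{u - 5}{8 u^{2} + 48} + \frac{\sqrt{6} \operatorname{atan}{\left(\frac{\sqrt{6} u}{6} \right)}}{48} + C.
The condition gives C = - \frac{1}{14} + \frac{\sqrt{6} \operatorname{atan}{\left(\frac{\sqrt{6}}{6} \right)}}{48} - (- \frac{1}{14} + \frac{\sqrt{6} \operatorname{atan}{\left(\frac{\sqrt{6}}{6} \right)}}{48}) = 0.
So G(u) = \frac{\sqrt{6} u^{2} \operatorname{atan}{\left(\frac{\sqrt{6} u}{6} \right)} + 6 u + 6 \sqrt{6} \operatorname{atan}{\left(\frac{\sqrt{6} u}{6} \right)} - 30}{48 \left(u^{2} + 6\right)}.
Check: d/du[\frac{\sqrt{6} u^{2} \operatorname{atan}{\left(\frac{\sqrt{6} u}{6} \right)} + 6 u + 6 \sqrt{6} \operatorname{atan}{\left(\frac{\sqrt{6} u}{6} \right)} - 30}{48 \left(u^{2} + 6\right)}] = \frac{5 u + 6}{4 u^{4} + 48 u^{2} + 144}, which equals G'(u).

G(u) = \frac{\sqrt{6} u^{2} \operatorname{atan}{\left(\frac{\sqrt{6} u}{6} \right)} + 6 u + 6 \sqrt{6} \operatorname{atan}{\left(\frac{\sqrt{6} u}{6} \right)} - 30}{48 \left(u^{2} + 6\right)}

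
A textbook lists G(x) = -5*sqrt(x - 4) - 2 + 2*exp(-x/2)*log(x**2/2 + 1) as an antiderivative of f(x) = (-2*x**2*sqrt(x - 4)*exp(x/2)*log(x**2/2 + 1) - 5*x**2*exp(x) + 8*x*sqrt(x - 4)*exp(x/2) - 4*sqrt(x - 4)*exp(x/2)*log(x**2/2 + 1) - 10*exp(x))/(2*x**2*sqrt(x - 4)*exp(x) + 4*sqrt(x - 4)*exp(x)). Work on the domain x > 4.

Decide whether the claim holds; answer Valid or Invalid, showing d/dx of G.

d/dx[G] = (-2*x**2*sqrt(x - 4)*exp(x/2)*log(x**2/2 + 1) - 5*x**2*exp(x) + 8*x*sqrt(x - 4)*exp(x/2) - 4*sqrt(x - 4)*exp(x/2)*log(x**2/2 + 1) - 10*exp(x))/(2*x**2*sqrt(x - 4)*exp(x) + 4*sqrt(x - 4)*exp(x))
This equals f(x) exactly, so the claim holds.

Valid: G'(x) = f(x).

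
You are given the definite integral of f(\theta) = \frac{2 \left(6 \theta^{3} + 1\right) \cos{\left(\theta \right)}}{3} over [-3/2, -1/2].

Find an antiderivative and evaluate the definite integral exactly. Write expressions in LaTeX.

Antiderivative: F(\theta) = \frac{2 \left(6 \theta^{3} \sin{\left(\theta \right)} + 18 \theta^{2} \cos{\left(\theta \right)} - 36 \theta \sin{\left(\theta \right)} + \sin{\left(\theta \right)} - 36 \cos{\left(\theta \right)}\right)}{3}; value = - 21 \cos{\left(\frac{1}{2} \right)} - \frac{73 \sin{\left(\frac{1}{2} \right)}}{6} - 3 \cos{\left(\frac{3}{2} \right)} + \frac{139 \sin{\left(\frac{3}{2} \right)}}{6}

For F(\theta) to be correct the identity F'(\theta) - f(\theta) = 0 must hold.
F(\theta) = \frac{2 \left(6 \theta^{3} \sin{\left(\theta \right)} + 18 \theta^{2} \cos{\left(\theta \right)} - 36 \theta \sin{\left(\theta \right)} + \sin{\left(\theta \right)} - 36 \cos{\left(\theta \right)}\right)}{3} is an antiderivative of f.
Check: d/d\theta[\frac{2 \left(6 \theta^{3} \sin{\left(\theta \right)} + 18 \theta^{2} \cos{\left(\theta \right)} - 36 \theta \sin{\left(\theta \right)} + \sin{\left(\theta \right)} - 36 \cos{\left(\theta \right)}\right)}{3}] = 4 \theta^{3} \cos{\left(\theta \right)} + \frac{2 \cos{\left(\theta \right)}}{3}, which equals f(\theta).
F(-1/2) = - 21 \cos{\left(\frac{1}{2} \right)} - \frac{73 \sin{\left(\frac{1}{2} \right)}}{6}; F(-3/2) = - \frac{139 \sin{\left(\frac{3}{2} \right)}}{6} + 3 \cos{\left(\frac{3}{2} \right)}.
Integral = F(-1/2) - F(-3/2) = - 21 \cos{\left(\frac{1}{2} \right)} - \frac{73 \sin{\left(\frac{1}{2} \right)}}{6} - 3 \cos{\left(\frac{3}{2} \right)} + \frac{139 \sin{\left(\frac{3}{2} \right)}}{6}.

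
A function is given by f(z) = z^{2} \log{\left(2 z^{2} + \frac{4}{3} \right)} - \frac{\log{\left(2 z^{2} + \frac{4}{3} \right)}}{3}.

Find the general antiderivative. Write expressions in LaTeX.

The integrand splits into summands that can be handled one at a time.
Check: d/dz[- \frac{2 z^{3}}{9} + \frac{10 z}{9} + \left(\frac{z^{3}}{3} - \frac{z}{3}\right) \log{\left(2 z^{2} + \frac{4}{3} \right)} - \frac{10 \sqrt{6} \operatorname{atan}{\left(\frac{\sqrt{6} z}{2} \right)}}{27}] = z^{2} \log{\left(z^{2} + \frac{2}{3} \right)} + z^{2} \log{\left(2 \right)} - \frac{\log{\left(z^{2} + \frac{2}{3} \right)}}{3} - \frac{\log{\left(2 \right)}}{3}, which equals f(z).

F(z) = - \frac{2 z^{3}}{9} + \frac{10 z}{9} + \left(\frac{z^{3}}{3} - \frac{z}{3}\right) \log{\left(2 z^{2} + \frac{4}{3} \right)} - \frac{10 \sqrt{6} \operatorname{atan}{\left(\frac{\sqrt{6} z}{2} \right)}}{27} + C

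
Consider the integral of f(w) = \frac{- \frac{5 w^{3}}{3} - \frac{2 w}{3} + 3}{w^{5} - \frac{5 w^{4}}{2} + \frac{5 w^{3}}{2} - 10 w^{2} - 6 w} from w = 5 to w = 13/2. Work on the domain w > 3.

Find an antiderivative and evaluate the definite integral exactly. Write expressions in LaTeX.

Antiderivative: F(w) = - \frac{\log{\left(w \right)}}{2} - \frac{88 \log{\left(w - 3 \right)}}{273} + \frac{10 \log{\left(w + \frac{1}{2} \right)}}{21} + \frac{9 \log{\left(w^{2} + 4 \right)}}{52} - \frac{3 \operatorname{atan}{\left(\frac{w}{2} \right)}}{13}; value = - \frac{\log{\left(\frac{13}{2} \right)}}{2} - \frac{10 \log{\left(\frac{11}{2} \right)}}{21} - \frac{9 \log{\left(29 \right)}}{52} - \frac{88 \log{\left(\frac{7}{2} \right)}}{273} - \frac{3 \operatorname{atan}{\left(\frac{13}{4} \right)}}{13} + \frac{88 \log{\left(2 \right)}}{273} + \frac{3 \operatorname{atan}{\left(\frac{5}{2} \right)}}{13} + \frac{9 \log{\left(\frac{185}{4} \right)}}{52} + \frac{\log{\left(5 \right)}}{2} + \frac{10 \log{\left(7 \right)}}{21}

Factor the denominator (3 w \left(w - 3\right) \left(2 w + 1\right) \left(w^{2} + 4\right)) and decompose: f = \frac{3 \left(3 w - 4\right)}{26 \left(w^{2} + 4\right)} + \frac{20}{21 \left(2 w + 1\right)} - \frac{88}{273 \left(w - 3\right)} - \frac{1}{2 w}; each piece integrates to a log, atan, or power term.
F(w) = - \frac{\log{\left(w \right)}}{2} - \frac{88 \log{\left(w - 3 \right)}}{273} + \frac{10 \log{\left(w + \frac{1}{2} \right)}}{21} + \frac{9 \log{\left(w^{2} + 4 \right)}}{52} - \frac{3 \operatorname{atan}{\left(\frac{w}{2} \right)}}{13} is an antiderivative of f.
Check: d/dw[- \frac{\log{\left(w \right)}}{2} - \frac{88 \log{\left(w - 3 \right)}}{273} + \frac{10 \log{\left(w + \frac{1}{2} \right)}}{21} + \frac{9 \log{\left(w^{2} + 4 \right)}}{52} - \frac{3 \operatorname{atan}{\left(\frac{w}{2} \right)}}{13}] = \frac{- 10 w^{3} - 4 w + 18}{6 w^{5} - 15 w^{4} + 15 w^{3} - 60 w^{2} - 36 w}, which equals f(w).
F(13/2) = - \frac{\log{\left(\frac{13}{2} \right)}}{2} - \frac{88 \log{\left(\frac{7}{2} \right)}}{273} - \frac{3 \operatorname{atan}{\left(\frac{13}{4} \right)}}{13} + \frac{9 \log{\left(\frac{185}{4} \right)}}{52} + \frac{10 \log{\left(7 \right)}}{21}; F(5) = - \frac{\log{\left(5 \right)}}{2} - \frac{3 \operatorname{atan}{\left(\frac{5}{2} \right)}}{13} - \frac{88 \log{\left(2 \right)}}{273} + \frac{9 \log{\left(29 \right)}}{52} + \frac{10 \log{\left(\frac{11}{2} \right)}}{21}.
Integral = F(13/2) - F(5) = - \frac{\log{\left(\frac{13}{2} \right)}}{2} - \frac{10 \log{\left(\frac{11}{2} \right)}}{21} - \frac{9 \log{\left(29 \right)}}{52} - \frac{88 \log{\left(\frac{7}{2} \right)}}{273} - \frac{3 \operatorname{atan}{\left(\frac{13}{4} \right)}}{13} + \frac{88 \log{\left(2 \right)}}{273} + \frac{3 \operatorname{atan}{\left(\frac{5}{2} \right)}}{13} + \frac{9 \log{\left(\frac{185}{4} \right)}}{52} + \frac{\log{\left(5 \right)}}{2} + \frac{10 \log{\left(7 \right)}}{21}.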